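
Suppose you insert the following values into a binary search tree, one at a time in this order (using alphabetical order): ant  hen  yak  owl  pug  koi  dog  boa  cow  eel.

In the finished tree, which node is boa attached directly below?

dog

ant: root
hen: right child of ant (depth 1)
yak: right child of hen (depth 2)
owl: left child of yak (depth 3)
pug: right child of owl (depth 4)
koi: left child of owl (depth 4)
dog: left child of hen (depth 2)
boa: left child of dog (depth 3)
cow: right child of boa (depth 4)
eel: right child of dog (depth 3)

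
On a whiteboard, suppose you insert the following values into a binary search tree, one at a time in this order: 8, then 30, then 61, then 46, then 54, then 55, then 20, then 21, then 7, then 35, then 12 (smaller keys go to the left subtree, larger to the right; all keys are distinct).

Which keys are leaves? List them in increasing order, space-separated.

Insert 8: tree is empty, so 8 becomes the root.
Insert 30: 30 > 8 → go right. Place as right child of 8.
Insert 61: 61 > 8 → go right; 61 > 30 → go right. Place as right child of 30.
Insert 46: 46 > 8 → go right; 46 > 30 → go right; 46 < 61 → go left. Place as left child of 61.
Insert 54: 54 > 8 → go right; 54 > 30 → go right; 54 < 61 → go left; 54 > 46 → go right. Place as right child of 46.
Insert 55: 55 > 8 → go right; 55 > 30 → go right; 55 < 61 → go left; 55 > 46 → go right; 55 > 54 → go right. Place as right child of 54.
Insert 20: 20 > 8 → go right; 20 < 30 → go left. Place as left child of 30.
Insert 21: 21 > 8 → go right; 21 < 30 → go left; 21 > 20 → go right. Place as right child of 20.
Insert 7: 7 < 8 → go left. Place as left child of 8.
Insert 35: 35 > 8 → go right; 35 > 30 → go right; 35 < 61 → go left; 35 < 46 → go left. Place as left child of 46.
Insert 12: 12 > 8 → go right; 12 < 30 → go left; 12 < 20 → go left. Place as left child of 20.

7 12 21 35 55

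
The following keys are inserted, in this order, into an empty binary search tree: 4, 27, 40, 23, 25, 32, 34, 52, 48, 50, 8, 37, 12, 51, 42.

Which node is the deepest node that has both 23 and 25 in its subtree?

4: root
27: right child of 4 (depth 1)
40: right child of 27 (depth 2)
23: left child of 27 (depth 2)
25: right child of 23 (depth 3)
32: left child of 40 (depth 3)
34: right child of 32 (depth 4)
52: right child of 40 (depth 3)
48: left child of 52 (depth 4)
50: right child of 48 (depth 5)
8: left child of 23 (depth 3)
37: right child of 34 (depth 5)
12: right child of 8 (depth 4)
51: right child of 50 (depth 6)
42: left child of 48 (depth 5)

Path to 23: 4 → 27 → 23
Path to 25: 4 → 27 → 23 → 25
23 lies on both paths and is an ancestor of the other node.

23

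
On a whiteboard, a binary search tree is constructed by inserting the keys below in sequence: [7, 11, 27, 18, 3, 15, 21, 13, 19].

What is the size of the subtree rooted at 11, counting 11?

7: root
11: right child of 7 (depth 1)
27: right child of 11 (depth 2)
18: left child of 27 (depth 3)
3: left child of 7 (depth 1)
15: left child of 18 (depth 4)
21: right child of 18 (depth 4)
13: left child of 15 (depth 5)
19: left child of 21 (depth 5)

Subtree rooted at 11 contains: 11, 27, 18, 15, 13, 21, 19 — 7 nodes.

7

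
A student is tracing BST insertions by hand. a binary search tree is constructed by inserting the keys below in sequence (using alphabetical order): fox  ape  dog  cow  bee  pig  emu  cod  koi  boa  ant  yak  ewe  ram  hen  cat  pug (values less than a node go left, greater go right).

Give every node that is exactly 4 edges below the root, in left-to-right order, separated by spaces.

Insert fox: tree is empty, so fox becomes the root.
Insert ape: ape < fox → go left. Place as left child of fox.
Insert dog: dog < fox → go left; dog > ape → go right. Place as right child of ape.
Insert cow: cow < fox → go left; cow > ape → go right; cow < dog → go left. Place as left child of dog.
Insert bee: bee < fox → go left; bee > ape → go right; bee < dog → go left; bee < cow → go left. Place as left child of cow.
Insert pig: pig > fox → go right. Place as right child of fox.
Insert emu: emu < fox → go left; emu > ape → go right; emu > dog → go right. Place as right child of dog.
Insert cod: cod < fox → go left; cod > ape → go right; cod < dog → go left; cod < cow → go left; cod > bee → go right. Place as right child of bee.
Insert koi: koi > fox → go right; koi < pig → go left. Place as left child of pig.
Insert boa: boa < fox → go left; boa > ape → go right; boa < dog → go left; boa < cow → go left; boa > bee → go right; boa < cod → go left. Place as left child of cod.
Insert ant: ant < fox → go left; ant < ape → go left. Place as left child of ape.
Insert yak: yak > fox → go right; yak > pig → go right. Place as right child of pig.
Insert ewe: ewe < fox → go left; ewe > ape → go right; ewe > dog → go right; ewe > emu → go right. Place as right child of emu.
Insert ram: ram > fox → go right; ram > pig → go right; ram < yak → go left. Place as left child of yak.
Insert hen: hen > fox → go right; hen < pig → go left; hen < koi → go left. Place as left child of koi.
Insert cat: cat < fox → go left; cat > ape → go right; cat < dog → go left; cat < cow → go left; cat > bee → go right; cat < cod → go left; cat > boa → go right. Place as right child of boa.
Insert pug: pug > fox → go right; pug > pig → go right; pug < yak → go left; pug < ram → go left. Place as left child of ram.

bee ewe pug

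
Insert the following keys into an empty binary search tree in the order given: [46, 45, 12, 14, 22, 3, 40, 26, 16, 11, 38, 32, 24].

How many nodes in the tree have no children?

Insert 46: tree is empty, so 46 becomes the root.
Insert 45: 45 < 46 → go left. Place as left child of 46.
Insert 12: 12 < 46 → go left; 12 < 45 → go left. Place as left child of 45.
Insert 14: 14 < 46 → go left; 14 < 45 → go left; 14 > 12 → go right. Place as right child of 12.
Insert 22: 22 < 46 → go left; 22 < 45 → go left; 22 > 12 → go right; 22 > 14 → go right. Place as right child of 14.
Insert 3: 3 < 46 → go left; 3 < 45 → go left; 3 < 12 → go left. Place as left child of 12.
Insert 40: 40 < 46 → go left; 40 < 45 → go left; 40 > 12 → go right; 40 > 14 → go right; 40 > 22 → go right. Place as right child of 22.
Insert 26: 26 < 46 → go left; 26 < 45 → go left; 26 > 12 → go right; 26 > 14 → go right; 26 > 22 → go right; 26 < 40 → go left. Place as left child of 40.
Insert 16: 16 < 46 → go left; 16 < 45 → go left; 16 > 12 → go right; 16 > 14 → go right; 16 < 22 → go left. Place as left child of 22.
Insert 11: 11 < 46 → go left; 11 < 45 → go left; 11 < 12 → go left; 11 > 3 → go right. Place as right child of 3.
Insert 38: 38 < 46 → go left; 38 < 45 → go left; 38 > 12 → go right; 38 > 14 → go right; 38 > 22 → go right; 38 < 40 → go left; 38 > 26 → go right. Place as right child of 26.
Insert 32: 32 < 46 → go left; 32 < 45 → go left; 32 > 12 → go right; 32 > 14 → go right; 32 > 22 → go right; 32 < 40 → go left; 32 > 26 → go right; 32 < 38 → go left. Place as left child of 38.
Insert 24: 24 < 46 → go left; 24 < 45 → go left; 24 > 12 → go right; 24 > 14 → go right; 24 > 22 → go right; 24 < 40 → go left; 24 < 26 → go left. Place as left child of 26.

Leaves: 11, 16, 24, 32 — 4 in total.

4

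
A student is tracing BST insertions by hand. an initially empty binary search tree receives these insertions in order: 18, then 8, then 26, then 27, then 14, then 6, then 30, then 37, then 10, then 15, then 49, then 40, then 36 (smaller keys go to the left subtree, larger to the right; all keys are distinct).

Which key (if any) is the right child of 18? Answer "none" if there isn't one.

18: root
8: left child of 18 (depth 1)
26: right child of 18 (depth 1)
27: right child of 26 (depth 2)
14: right child of 8 (depth 2)
6: left child of 8 (depth 2)
30: right child of 27 (depth 3)
37: right child of 30 (depth 4)
10: left child of 14 (depth 3)
15: right child of 14 (depth 3)
49: right child of 37 (depth 5)
40: left child of 49 (depth 6)
36: left child of 37 (depth 5)

26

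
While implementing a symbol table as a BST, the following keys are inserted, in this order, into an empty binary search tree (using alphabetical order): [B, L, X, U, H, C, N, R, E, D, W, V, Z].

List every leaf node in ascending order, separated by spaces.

Insert B: tree is empty, so B becomes the root.
Insert L: L > B → go right. Place as right child of B.
Insert X: X > B → go right; X > L → go right. Place as right child of L.
Insert U: U > B → go right; U > L → go right; U < X → go left. Place as left child of X.
Insert H: H > B → go right; H < L → go left. Place as left child of L.
Insert C: C > B → go right; C < L → go left; C < H → go left. Place as left child of H.
Insert N: N > B → go right; N > L → go right; N < X → go left; N < U → go left. Place as left child of U.
Insert R: R > B → go right; R > L → go right; R < X → go left; R < U → go left; R > N → go right. Place as right child of N.
Insert E: E > B → go right; E < L → go left; E < H → go left; E > C → go right. Place as right child of C.
Insert D: D > B → go right; D < L → go left; D < H → go left; D > C → go right; D < E → go left. Place as left child of E.
Insert W: W > B → go right; W > L → go right; W < X → go left; W > U → go right. Place as right child of U.
Insert V: V > B → go right; V > L → go right; V < X → go left; V > U → go right; V < W → go left. Place as left child of W.
Insert Z: Z > B → go right; Z > L → go right; Z > X → go right. Place as right child of X.

D R V Z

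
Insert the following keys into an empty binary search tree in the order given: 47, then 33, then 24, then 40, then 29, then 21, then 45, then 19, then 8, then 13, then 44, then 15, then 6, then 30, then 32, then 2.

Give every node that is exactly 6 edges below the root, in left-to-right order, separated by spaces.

47: root
33: left child of 47 (depth 1)
24: left child of 33 (depth 2)
40: right child of 33 (depth 2)
29: right child of 24 (depth 3)
21: left child of 24 (depth 3)
45: right child of 40 (depth 3)
19: left child of 21 (depth 4)
8: left child of 19 (depth 5)
13: right child of 8 (depth 6)
44: left child of 45 (depth 4)
15: right child of 13 (depth 7)
6: left child of 8 (depth 6)
30: right child of 29 (depth 4)
32: right child of 30 (depth 5)
2: left child of 6 (depth 7)

6 13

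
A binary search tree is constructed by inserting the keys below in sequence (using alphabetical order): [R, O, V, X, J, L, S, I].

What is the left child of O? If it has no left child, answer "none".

J

Insert R: tree is empty, so R becomes the root.
Insert O: O < R → go left. Place as left child of R.
Insert V: V > R → go right. Place as right child of R.
Insert X: X > R → go right; X > V → go right. Place as right child of V.
Insert J: J < R → go left; J < O → go left. Place as left child of O.
Insert L: L < R → go left; L < O → go left; L > J → go right. Place as right child of J.
Insert S: S > R → go right; S < V → go left. Place as left child of V.
Insert I: I < R → go left; I < O → go left; I < J → go left. Place as left child of J.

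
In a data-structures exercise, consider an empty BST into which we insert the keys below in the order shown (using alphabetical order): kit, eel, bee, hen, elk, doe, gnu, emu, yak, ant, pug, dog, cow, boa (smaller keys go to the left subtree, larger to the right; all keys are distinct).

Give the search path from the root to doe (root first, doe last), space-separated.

Insert kit: tree is empty, so kit becomes the root.
Insert eel: eel < kit → go left. Place as left child of kit.
Insert bee: bee < kit → go left; bee < eel → go left. Place as left child of eel.
Insert hen: hen < kit → go left; hen > eel → go right. Place as right child of eel.
Insert elk: elk < kit → go left; elk > eel → go right; elk < hen → go left. Place as left child of hen.
Insert doe: doe < kit → go left; doe < eel → go left; doe > bee → go right. Place as right child of bee.
Insert gnu: gnu < kit → go left; gnu > eel → go right; gnu < hen → go left; gnu > elk → go right. Place as right child of elk.
Insert emu: emu < kit → go left; emu > eel → go right; emu < hen → go left; emu > elk → go right; emu < gnu → go left. Place as left child of gnu.
Insert yak: yak > kit → go right. Place as right child of kit.
Insert ant: ant < kit → go left; ant < eel → go left; ant < bee → go left. Place as left child of bee.
Insert pug: pug > kit → go right; pug < yak → go left. Place as left child of yak.
Insert dog: dog < kit → go left; dog < eel → go left; dog > bee → go right; dog > doe → go right. Place as right child of doe.
Insert cow: cow < kit → go left; cow < eel → go left; cow > bee → go right; cow < doe → go left. Place as left child of doe.
Insert boa: boa < kit → go left; boa < eel → go left; boa > bee → go right; boa < doe → go left; boa < cow → go left. Place as left child of cow.

kit eel bee doe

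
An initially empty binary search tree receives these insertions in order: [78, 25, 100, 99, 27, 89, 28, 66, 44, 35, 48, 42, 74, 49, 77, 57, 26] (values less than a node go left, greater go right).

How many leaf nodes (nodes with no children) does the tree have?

78: root
25: left child of 78 (depth 1)
100: right child of 78 (depth 1)
99: left child of 100 (depth 2)
27: right child of 25 (depth 2)
89: left child of 99 (depth 3)
28: right child of 27 (depth 3)
66: right child of 28 (depth 4)
44: left child of 66 (depth 5)
35: left child of 44 (depth 6)
48: right child of 44 (depth 6)
42: right child of 35 (depth 7)
74: right child of 66 (depth 5)
49: right child of 48 (depth 7)
77: right child of 74 (depth 6)
57: right child of 49 (depth 8)
26: left child of 27 (depth 3)

Leaves: 26, 42, 57, 77, 89 — 5 in total.

5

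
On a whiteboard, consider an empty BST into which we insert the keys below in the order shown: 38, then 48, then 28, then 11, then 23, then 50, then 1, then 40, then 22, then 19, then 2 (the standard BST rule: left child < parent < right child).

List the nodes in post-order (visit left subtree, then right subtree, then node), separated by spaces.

Insert 38: tree is empty, so 38 becomes the root.
Insert 48: 48 > 38 → go right. Place as right child of 38.
Insert 28: 28 < 38 → go left. Place as left child of 38.
Insert 11: 11 < 38 → go left; 11 < 28 → go left. Place as left child of 28.
Insert 23: 23 < 38 → go left; 23 < 28 → go left; 23 > 11 → go right. Place as right child of 11.
Insert 50: 50 > 38 → go right; 50 > 48 → go right. Place as right child of 48.
Insert 1: 1 < 38 → go left; 1 < 28 → go left; 1 < 11 → go left. Place as left child of 11.
Insert 40: 40 > 38 → go right; 40 < 48 → go left. Place as left child of 48.
Insert 22: 22 < 38 → go left; 22 < 28 → go left; 22 > 11 → go right; 22 < 23 → go left. Place as left child of 23.
Insert 19: 19 < 38 → go left; 19 < 28 → go left; 19 > 11 → go right; 19 < 23 → go left; 19 < 22 → go left. Place as left child of 22.
Insert 2: 2 < 38 → go left; 2 < 28 → go left; 2 < 11 → go left; 2 > 1 → go right. Place as right child of 1.

2 1 19 22 23 11 28 40 50 48 38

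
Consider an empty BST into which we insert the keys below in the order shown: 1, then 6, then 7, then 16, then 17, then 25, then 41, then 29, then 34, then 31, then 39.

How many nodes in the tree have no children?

Insert 1: tree is empty, so 1 becomes the root.
Insert 6: 6 > 1 → go right. Place as right child of 1.
Insert 7: 7 > 1 → go right; 7 > 6 → go right. Place as right child of 6.
Insert 16: 16 > 1 → go right; 16 > 6 → go right; 16 > 7 → go right. Place as right child of 7.
Insert 17: 17 > 1 → go right; 17 > 6 → go right; 17 > 7 → go right; 17 > 16 → go right. Place as right child of 16.
Insert 25: 25 > 1 → go right; 25 > 6 → go right; 25 > 7 → go right; 25 > 16 → go right; 25 > 17 → go right. Place as right child of 17.
Insert 41: 41 > 1 → go right; 41 > 6 → go right; 41 > 7 → go right; 41 > 16 → go right; 41 > 17 → go right; 41 > 25 → go right. Place as right child of 25.
Insert 29: 29 > 1 → go right; 29 > 6 → go right; 29 > 7 → go right; 29 > 16 → go right; 29 > 17 → go right; 29 > 25 → go right; 29 < 41 → go left. Place as left child of 41.
Insert 34: 34 > 1 → go right; 34 > 6 → go right; 34 > 7 → go right; 34 > 16 → go right; 34 > 17 → go right; 34 > 25 → go right; 34 < 41 → go left; 34 > 29 → go right. Place as right child of 29.
Insert 31: 31 > 1 → go right; 31 > 6 → go right; 31 > 7 → go right; 31 > 16 → go right; 31 > 17 → go right; 31 > 25 → go right; 31 < 41 → go left; 31 > 29 → go right; 31 < 34 → go left. Place as left child of 34.
Insert 39: 39 > 1 → go right; 39 > 6 → go right; 39 > 7 → go right; 39 > 16 → go right; 39 > 17 → go right; 39 > 25 → go right; 39 < 41 → go left; 39 > 29 → go right; 39 > 34 → go right. Place as right child of 34.

Leaves: 31, 39 — 2 in total.

2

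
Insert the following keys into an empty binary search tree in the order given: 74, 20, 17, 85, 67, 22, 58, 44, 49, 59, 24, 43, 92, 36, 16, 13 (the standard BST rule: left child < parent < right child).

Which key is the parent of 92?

85

74: root
20: left child of 74 (depth 1)
17: left child of 20 (depth 2)
85: right child of 74 (depth 1)
67: right child of 20 (depth 2)
22: left child of 67 (depth 3)
58: right child of 22 (depth 4)
44: left child of 58 (depth 5)
49: right child of 44 (depth 6)
59: right child of 58 (depth 5)
24: left child of 44 (depth 6)
43: right child of 24 (depth 7)
92: right child of 85 (depth 2)
36: left child of 43 (depth 8)
16: left child of 17 (depth 3)
13: left child of 16 (depth 4)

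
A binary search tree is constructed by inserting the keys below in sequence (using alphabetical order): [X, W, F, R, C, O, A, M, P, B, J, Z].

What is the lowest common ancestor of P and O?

X: root
W: left child of X (depth 1)
F: left child of W (depth 2)
R: right child of F (depth 3)
C: left child of F (depth 3)
O: left child of R (depth 4)
A: left child of C (depth 4)
M: left child of O (depth 5)
P: right child of O (depth 5)
B: right child of A (depth 5)
J: left child of M (depth 6)
Z: right child of X (depth 1)

Path to P: X → W → F → R → O → P
Path to O: X → W → F → R → O
O lies on both paths and is an ancestor of the other node.

O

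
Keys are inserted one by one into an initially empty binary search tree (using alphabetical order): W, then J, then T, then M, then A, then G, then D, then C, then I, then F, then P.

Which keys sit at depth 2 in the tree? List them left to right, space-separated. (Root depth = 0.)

Insert W: tree is empty, so W becomes the root.
Insert J: J < W → go left. Place as left child of W.
Insert T: T < W → go left; T > J → go right. Place as right child of J.
Insert M: M < W → go left; M > J → go right; M < T → go left. Place as left child of T.
Insert A: A < W → go left; A < J → go left. Place as left child of J.
Insert G: G < W → go left; G < J → go left; G > A → go right. Place as right child of A.
Insert D: D < W → go left; D < J → go left; D > A → go right; D < G → go left. Place as left child of G.
Insert C: C < W → go left; C < J → go left; C > A → go right; C < G → go left; C < D → go left. Place as left child of D.
Insert I: I < W → go left; I < J → go left; I > A → go right; I > G → go right. Place as right child of G.
Insert F: F < W → go left; F < J → go left; F > A → go right; F < G → go left; F > D → go right. Place as right child of D.
Insert P: P < W → go left; P > J → go right; P < T → go left; P > M → go right. Place as right child of M.

A T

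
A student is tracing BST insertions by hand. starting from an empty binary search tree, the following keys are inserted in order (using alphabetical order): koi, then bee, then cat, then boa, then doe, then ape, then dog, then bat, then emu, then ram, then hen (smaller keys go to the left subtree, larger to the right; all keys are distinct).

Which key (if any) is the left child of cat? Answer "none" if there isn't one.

boa

koi: root
bee: left child of koi (depth 1)
cat: right child of bee (depth 2)
boa: left child of cat (depth 3)
doe: right child of cat (depth 3)
ape: left child of bee (depth 2)
dog: right child of doe (depth 4)
bat: right child of ape (depth 3)
emu: right child of dog (depth 5)
ram: right child of koi (depth 1)
hen: right child of emu (depth 6)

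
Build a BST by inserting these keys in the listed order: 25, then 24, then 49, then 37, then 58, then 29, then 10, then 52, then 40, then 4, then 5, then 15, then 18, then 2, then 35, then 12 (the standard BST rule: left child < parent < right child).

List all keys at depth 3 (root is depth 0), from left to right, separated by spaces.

Insert 25: tree is empty, so 25 becomes the root.
Insert 24: 24 < 25 → go left. Place as left child of 25.
Insert 49: 49 > 25 → go right. Place as right child of 25.
Insert 37: 37 > 25 → go right; 37 < 49 → go left. Place as left child of 49.
Insert 58: 58 > 25 → go right; 58 > 49 → go right. Place as right child of 49.
Insert 29: 29 > 25 → go right; 29 < 49 → go left; 29 < 37 → go left. Place as left child of 37.
Insert 10: 10 < 25 → go left; 10 < 24 → go left. Place as left child of 24.
Insert 52: 52 > 25 → go right; 52 > 49 → go right; 52 < 58 → go left. Place as left child of 58.
Insert 40: 40 > 25 → go right; 40 < 49 → go left; 40 > 37 → go right. Place as right child of 37.
Insert 4: 4 < 25 → go left; 4 < 24 → go left; 4 < 10 → go left. Place as left child of 10.
Insert 5: 5 < 25 → go left; 5 < 24 → go left; 5 < 10 → go left; 5 > 4 → go right. Place as right child of 4.
Insert 15: 15 < 25 → go left; 15 < 24 → go left; 15 > 10 → go right. Place as right child of 10.
Insert 18: 18 < 25 → go left; 18 < 24 → go left; 18 > 10 → go right; 18 > 15 → go right. Place as right child of 15.
Insert 2: 2 < 25 → go left; 2 < 24 → go left; 2 < 10 → go left; 2 < 4 → go left. Place as left child of 4.
Insert 35: 35 > 25 → go right; 35 < 49 → go left; 35 < 37 → go left; 35 > 29 → go right. Place as right child of 29.
Insert 12: 12 < 25 → go left; 12 < 24 → go left; 12 > 10 → go right; 12 < 15 → go left. Place as left child of 15.

4 15 29 40 52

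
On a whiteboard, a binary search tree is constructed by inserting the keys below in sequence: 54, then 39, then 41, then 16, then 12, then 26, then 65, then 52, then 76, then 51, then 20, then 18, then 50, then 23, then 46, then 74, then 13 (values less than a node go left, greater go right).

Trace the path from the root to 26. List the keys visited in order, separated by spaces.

Resulting structure (node: left, right):
  54: L=39, R=65
  39: L=16, R=41
  41: L=–, R=52
  16: L=12, R=26
  12: L=–, R=13
  26: L=20, R=–
  65: L=–, R=76
  52: L=51, R=–
  76: L=74, R=–
  51: L=50, R=–
  20: L=18, R=23
  18: L=–, R=–
  50: L=46, R=–
  23: L=–, R=–
  46: L=–, R=–
  74: L=–, R=–
  13: L=–, R=–

54 39 16 26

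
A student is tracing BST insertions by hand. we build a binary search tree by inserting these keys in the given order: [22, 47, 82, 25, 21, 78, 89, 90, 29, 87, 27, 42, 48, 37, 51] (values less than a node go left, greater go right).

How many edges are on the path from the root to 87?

22: root
47: right child of 22 (depth 1)
82: right child of 47 (depth 2)
25: left child of 47 (depth 2)
21: left child of 22 (depth 1)
78: left child of 82 (depth 3)
89: right child of 82 (depth 3)
90: right child of 89 (depth 4)
29: right child of 25 (depth 3)
87: left child of 89 (depth 4)
27: left child of 29 (depth 4)
42: right child of 29 (depth 4)
48: left child of 78 (depth 4)
37: left child of 42 (depth 5)
51: right child of 48 (depth 5)

Path to 87: 22 → 47 → 82 → 89 → 87, which is 4 edges.

4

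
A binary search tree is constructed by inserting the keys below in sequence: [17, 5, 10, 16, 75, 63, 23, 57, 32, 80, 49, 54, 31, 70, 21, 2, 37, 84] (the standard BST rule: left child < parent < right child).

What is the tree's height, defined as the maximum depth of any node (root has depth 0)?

7

Insert 17: tree is empty, so 17 becomes the root.
Insert 5: 5 < 17 → go left. Place as left child of 17.
Insert 10: 10 < 17 → go left; 10 > 5 → go right. Place as right child of 5.
Insert 16: 16 < 17 → go left; 16 > 5 → go right; 16 > 10 → go right. Place as right child of 10.
Insert 75: 75 > 17 → go right. Place as right child of 17.
Insert 63: 63 > 17 → go right; 63 < 75 → go left. Place as left child of 75.
Insert 23: 23 > 17 → go right; 23 < 75 → go left; 23 < 63 → go left. Place as left child of 63.
Insert 57: 57 > 17 → go right; 57 < 75 → go left; 57 < 63 → go left; 57 > 23 → go right. Place as right child of 23.
Insert 32: 32 > 17 → go right; 32 < 75 → go left; 32 < 63 → go left; 32 > 23 → go right; 32 < 57 → go left. Place as left child of 57.
Insert 80: 80 > 17 → go right; 80 > 75 → go right. Place as right child of 75.
Insert 49: 49 > 17 → go right; 49 < 75 → go left; 49 < 63 → go left; 49 > 23 → go right; 49 < 57 → go left; 49 > 32 → go right. Place as right child of 32.
Insert 54: 54 > 17 → go right; 54 < 75 → go left; 54 < 63 → go left; 54 > 23 → go right; 54 < 57 → go left; 54 > 32 → go right; 54 > 49 → go right. Place as right child of 49.
Insert 31: 31 > 17 → go right; 31 < 75 → go left; 31 < 63 → go left; 31 > 23 → go right; 31 < 57 → go left; 31 < 32 → go left. Place as left child of 32.
Insert 70: 70 > 17 → go right; 70 < 75 → go left; 70 > 63 → go right. Place as right child of 63.
Insert 21: 21 > 17 → go right; 21 < 75 → go left; 21 < 63 → go left; 21 < 23 → go left. Place as left child of 23.
Insert 2: 2 < 17 → go left; 2 < 5 → go left. Place as left child of 5.
Insert 37: 37 > 17 → go right; 37 < 75 → go left; 37 < 63 → go left; 37 > 23 → go right; 37 < 57 → go left; 37 > 32 → go right; 37 < 49 → go left. Place as left child of 49.
Insert 84: 84 > 17 → go right; 84 > 75 → go right; 84 > 80 → go right. Place as right child of 80.

The deepest node is 54 at depth 7.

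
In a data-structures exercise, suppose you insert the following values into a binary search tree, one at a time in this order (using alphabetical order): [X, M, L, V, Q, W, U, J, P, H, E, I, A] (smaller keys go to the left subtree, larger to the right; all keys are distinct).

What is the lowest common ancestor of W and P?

X: root
M: left child of X (depth 1)
L: left child of M (depth 2)
V: right child of M (depth 2)
Q: left child of V (depth 3)
W: right child of V (depth 3)
U: right child of Q (depth 4)
J: left child of L (depth 3)
P: left child of Q (depth 4)
H: left child of J (depth 4)
E: left child of H (depth 5)
I: right child of H (depth 5)
A: left child of E (depth 6)

Path to W: X → M → V → W
Path to P: X → M → V → Q → P
The paths share a prefix ending at V, then split left and right.

V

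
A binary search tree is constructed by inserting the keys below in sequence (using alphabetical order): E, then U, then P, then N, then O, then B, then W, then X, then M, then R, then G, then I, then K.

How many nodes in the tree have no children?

Insert E: tree is empty, so E becomes the root.
Insert U: U > E → go right. Place as right child of E.
Insert P: P > E → go right; P < U → go left. Place as left child of U.
Insert N: N > E → go right; N < U → go left; N < P → go left. Place as left child of P.
Insert O: O > E → go right; O < U → go left; O < P → go left; O > N → go right. Place as right child of N.
Insert B: B < E → go left. Place as left child of E.
Insert W: W > E → go right; W > U → go right. Place as right child of U.
Insert X: X > E → go right; X > U → go right; X > W → go right. Place as right child of W.
Insert M: M > E → go right; M < U → go left; M < P → go left; M < N → go left. Place as left child of N.
Insert R: R > E → go right; R < U → go left; R > P → go right. Place as right child of P.
Insert G: G > E → go right; G < U → go left; G < P → go left; G < N → go left; G < M → go left. Place as left child of M.
Insert I: I > E → go right; I < U → go left; I < P → go left; I < N → go left; I < M → go left; I > G → go right. Place as right child of G.
Insert K: K > E → go right; K < U → go left; K < P → go left; K < N → go left; K < M → go left; K > G → go right; K > I → go right. Place as right child of I.

Leaves: B, K, O, R, X — 5 in total.

5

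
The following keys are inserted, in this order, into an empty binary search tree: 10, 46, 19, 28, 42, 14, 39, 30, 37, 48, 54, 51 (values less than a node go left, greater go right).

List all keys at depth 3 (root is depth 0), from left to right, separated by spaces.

14 28 54

Insert 10: tree is empty, so 10 becomes the root.
Insert 46: 46 > 10 → go right. Place as right child of 10.
Insert 19: 19 > 10 → go right; 19 < 46 → go left. Place as left child of 46.
Insert 28: 28 > 10 → go right; 28 < 46 → go left; 28 > 19 → go right. Place as right child of 19.
Insert 42: 42 > 10 → go right; 42 < 46 → go left; 42 > 19 → go right; 42 > 28 → go right. Place as right child of 28.
Insert 14: 14 > 10 → go right; 14 < 46 → go left; 14 < 19 → go left. Place as left child of 19.
Insert 39: 39 > 10 → go right; 39 < 46 → go left; 39 > 19 → go right; 39 > 28 → go right; 39 < 42 → go left. Place as left child of 42.
Insert 30: 30 > 10 → go right; 30 < 46 → go left; 30 > 19 → go right; 30 > 28 → go right; 30 < 42 → go left; 30 < 39 → go left. Place as left child of 39.
Insert 37: 37 > 10 → go right; 37 < 46 → go left; 37 > 19 → go right; 37 > 28 → go right; 37 < 42 → go left; 37 < 39 → go left; 37 > 30 → go right. Place as right child of 30.
Insert 48: 48 > 10 → go right; 48 > 46 → go right. Place as right child of 46.
Insert 54: 54 > 10 → go right; 54 > 46 → go right; 54 > 48 → go right. Place as right child of 48.
Insert 51: 51 > 10 → go right; 51 > 46 → go right; 51 > 48 → go right; 51 < 54 → go left. Place as left child of 54.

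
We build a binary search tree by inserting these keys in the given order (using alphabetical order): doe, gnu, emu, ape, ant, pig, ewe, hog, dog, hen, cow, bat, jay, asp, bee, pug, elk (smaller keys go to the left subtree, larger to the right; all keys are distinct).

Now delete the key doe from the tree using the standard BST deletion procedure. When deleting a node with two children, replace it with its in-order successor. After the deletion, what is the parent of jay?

Insert doe: tree is empty, so doe becomes the root.
Insert gnu: gnu > doe → go right. Place as right child of doe.
Insert emu: emu > doe → go right; emu < gnu → go left. Place as left child of gnu.
Insert ape: ape < doe → go left. Place as left child of doe.
Insert ant: ant < doe → go left; ant < ape → go left. Place as left child of ape.
Insert pig: pig > doe → go right; pig > gnu → go right. Place as right child of gnu.
Insert ewe: ewe > doe → go right; ewe < gnu → go left; ewe > emu → go right. Place as right child of emu.
Insert hog: hog > doe → go right; hog > gnu → go right; hog < pig → go left. Place as left child of pig.
Insert dog: dog > doe → go right; dog < gnu → go left; dog < emu → go left. Place as left child of emu.
Insert hen: hen > doe → go right; hen > gnu → go right; hen < pig → go left; hen < hog → go left. Place as left child of hog.
Insert cow: cow < doe → go left; cow > ape → go right. Place as right child of ape.
Insert bat: bat < doe → go left; bat > ape → go right; bat < cow → go left. Place as left child of cow.
Insert jay: jay > doe → go right; jay > gnu → go right; jay < pig → go left; jay > hog → go right. Place as right child of hog.
Insert asp: asp < doe → go left; asp > ape → go right; asp < cow → go left; asp < bat → go left. Place as left child of bat.
Insert bee: bee < doe → go left; bee > ape → go right; bee < cow → go left; bee > bat → go right. Place as right child of bat.
Insert pug: pug > doe → go right; pug > gnu → go right; pug > pig → go right. Place as right child of pig.
Insert elk: elk > doe → go right; elk < gnu → go left; elk < emu → go left; elk > dog → go right. Place as right child of dog.

Delete doe (two children — replace with in-order successor).
After deletion, jay's parent is hog.

hog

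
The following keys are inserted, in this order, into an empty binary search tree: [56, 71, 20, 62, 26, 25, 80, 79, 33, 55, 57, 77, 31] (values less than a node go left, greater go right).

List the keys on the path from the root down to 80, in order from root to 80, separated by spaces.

56 71 80

56: root
71: right child of 56 (depth 1)
20: left child of 56 (depth 1)
62: left child of 71 (depth 2)
26: right child of 20 (depth 2)
25: left child of 26 (depth 3)
80: right child of 71 (depth 2)
79: left child of 80 (depth 3)
33: right child of 26 (depth 3)
55: right child of 33 (depth 4)
57: left child of 62 (depth 3)
77: left child of 79 (depth 4)
31: left child of 33 (depth 4)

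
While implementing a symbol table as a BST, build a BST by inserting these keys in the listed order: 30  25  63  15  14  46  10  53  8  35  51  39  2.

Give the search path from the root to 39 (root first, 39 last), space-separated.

30: root
25: left child of 30 (depth 1)
63: right child of 30 (depth 1)
15: left child of 25 (depth 2)
14: left child of 15 (depth 3)
46: left child of 63 (depth 2)
10: left child of 14 (depth 4)
53: right child of 46 (depth 3)
8: left child of 10 (depth 5)
35: left child of 46 (depth 3)
51: left child of 53 (depth 4)
39: right child of 35 (depth 4)
2: left child of 8 (depth 6)

30 63 46 35 39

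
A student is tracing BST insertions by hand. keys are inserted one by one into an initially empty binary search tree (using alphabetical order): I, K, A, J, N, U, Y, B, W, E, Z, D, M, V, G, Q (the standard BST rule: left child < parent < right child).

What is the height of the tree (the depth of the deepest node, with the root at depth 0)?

6

Insert I: tree is empty, so I becomes the root.
Insert K: K > I → go right. Place as right child of I.
Insert A: A < I → go left. Place as left child of I.
Insert J: J > I → go right; J < K → go left. Place as left child of K.
Insert N: N > I → go right; N > K → go right. Place as right child of K.
Insert U: U > I → go right; U > K → go right; U > N → go right. Place as right child of N.
Insert Y: Y > I → go right; Y > K → go right; Y > N → go right; Y > U → go right. Place as right child of U.
Insert B: B < I → go left; B > A → go right. Place as right child of A.
Insert W: W > I → go right; W > K → go right; W > N → go right; W > U → go right; W < Y → go left. Place as left child of Y.
Insert E: E < I → go left; E > A → go right; E > B → go right. Place as right child of B.
Insert Z: Z > I → go right; Z > K → go right; Z > N → go right; Z > U → go right; Z > Y → go right. Place as right child of Y.
Insert D: D < I → go left; D > A → go right; D > B → go right; D < E → go left. Place as left child of E.
Insert M: M > I → go right; M > K → go right; M < N → go left. Place as left child of N.
Insert V: V > I → go right; V > K → go right; V > N → go right; V > U → go right; V < Y → go left; V < W → go left. Place as left child of W.
Insert G: G < I → go left; G > A → go right; G > B → go right; G > E → go right. Place as right child of E.
Insert Q: Q > I → go right; Q > K → go right; Q > N → go right; Q < U → go left. Place as left child of U.

The deepest node is V at depth 6.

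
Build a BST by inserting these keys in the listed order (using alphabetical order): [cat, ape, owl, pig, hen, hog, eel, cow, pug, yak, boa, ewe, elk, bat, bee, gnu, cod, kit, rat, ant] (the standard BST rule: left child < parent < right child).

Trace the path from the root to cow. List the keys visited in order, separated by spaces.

Insert cat: tree is empty, so cat becomes the root.
Insert ape: ape < cat → go left. Place as left child of cat.
Insert owl: owl > cat → go right. Place as right child of cat.
Insert pig: pig > cat → go right; pig > owl → go right. Place as right child of owl.
Insert hen: hen > cat → go right; hen < owl → go left. Place as left child of owl.
Insert hog: hog > cat → go right; hog < owl → go left; hog > hen → go right. Place as right child of hen.
Insert eel: eel > cat → go right; eel < owl → go left; eel < hen → go left. Place as left child of hen.
Insert cow: cow > cat → go right; cow < owl → go left; cow < hen → go left; cow < eel → go left. Place as left child of eel.
Insert pug: pug > cat → go right; pug > owl → go right; pug > pig → go right. Place as right child of pig.
Insert yak: yak > cat → go right; yak > owl → go right; yak > pig → go right; yak > pug → go right. Place as right child of pug.
Insert boa: boa < cat → go left; boa > ape → go right. Place as right child of ape.
Insert ewe: ewe > cat → go right; ewe < owl → go left; ewe < hen → go left; ewe > eel → go right. Place as right child of eel.
Insert elk: elk > cat → go right; elk < owl → go left; elk < hen → go left; elk > eel → go right; elk < ewe → go left. Place as left child of ewe.
Insert bat: bat < cat → go left; bat > ape → go right; bat < boa → go left. Place as left child of boa.
Insert bee: bee < cat → go left; bee > ape → go right; bee < boa → go left; bee > bat → go right. Place as right child of bat.
Insert gnu: gnu > cat → go right; gnu < owl → go left; gnu < hen → go left; gnu > eel → go right; gnu > ewe → go right. Place as right child of ewe.
Insert cod: cod > cat → go right; cod < owl → go left; cod < hen → go left; cod < eel → go left; cod < cow → go left. Place as left child of cow.
Insert kit: kit > cat → go right; kit < owl → go left; kit > hen → go right; kit > hog → go right. Place as right child of hog.
Insert rat: rat > cat → go right; rat > owl → go right; rat > pig → go right; rat > pug → go right; rat < yak → go left. Place as left child of yak.
Insert ant: ant < cat → go left; ant < ape → go left. Place as left child of ape.

cat owl hen eel cow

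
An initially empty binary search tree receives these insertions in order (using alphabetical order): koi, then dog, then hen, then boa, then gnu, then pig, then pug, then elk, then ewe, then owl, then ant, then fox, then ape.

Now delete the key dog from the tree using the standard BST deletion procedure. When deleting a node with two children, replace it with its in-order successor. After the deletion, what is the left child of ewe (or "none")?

Insert koi: tree is empty, so koi becomes the root.
Insert dog: dog < koi → go left. Place as left child of koi.
Insert hen: hen < koi → go left; hen > dog → go right. Place as right child of dog.
Insert boa: boa < koi → go left; boa < dog → go left. Place as left child of dog.
Insert gnu: gnu < koi → go left; gnu > dog → go right; gnu < hen → go left. Place as left child of hen.
Insert pig: pig > koi → go right. Place as right child of koi.
Insert pug: pug > koi → go right; pug > pig → go right. Place as right child of pig.
Insert elk: elk < koi → go left; elk > dog → go right; elk < hen → go left; elk < gnu → go left. Place as left child of gnu.
Insert ewe: ewe < koi → go left; ewe > dog → go right; ewe < hen → go left; ewe < gnu → go left; ewe > elk → go right. Place as right child of elk.
Insert owl: owl > koi → go right; owl < pig → go left. Place as left child of pig.
Insert ant: ant < koi → go left; ant < dog → go left; ant < boa → go left. Place as left child of boa.
Insert fox: fox < koi → go left; fox > dog → go right; fox < hen → go left; fox < gnu → go left; fox > elk → go right; fox > ewe → go right. Place as right child of ewe.
Insert ape: ape < koi → go left; ape < dog → go left; ape < boa → go left; ape > ant → go right. Place as right child of ant.

Delete dog (two children — replace with in-order successor).
After deletion, ewe's left child: none.

none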